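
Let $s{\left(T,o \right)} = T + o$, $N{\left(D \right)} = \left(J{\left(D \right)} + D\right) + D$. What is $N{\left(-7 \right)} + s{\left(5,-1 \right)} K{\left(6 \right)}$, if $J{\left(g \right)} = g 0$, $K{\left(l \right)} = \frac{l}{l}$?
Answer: $-10$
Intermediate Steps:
$K{\left(l \right)} = 1$
$J{\left(g \right)} = 0$
$N{\left(D \right)} = 2 D$ ($N{\left(D \right)} = \left(0 + D\right) + D = D + D = 2 D$)
$N{\left(-7 \right)} + s{\left(5,-1 \right)} K{\left(6 \right)} = 2 \left(-7\right) + \left(5 - 1\right) 1 = -14 + 4 \cdot 1 = -14 + 4 = -10$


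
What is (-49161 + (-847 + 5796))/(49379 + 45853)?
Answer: -11053/23808 ≈ -0.46426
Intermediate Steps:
(-49161 + (-847 + 5796))/(49379 + 45853) = (-49161 + 4949)/95232 = -44212*1/95232 = -11053/23808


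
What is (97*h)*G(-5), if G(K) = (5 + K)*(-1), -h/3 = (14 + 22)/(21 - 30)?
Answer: 0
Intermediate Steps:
h = 12 (h = -3*(14 + 22)/(21 - 30) = -108/(-9) = -108*(-1)/9 = -3*(-4) = 12)
G(K) = -5 - K
(97*h)*G(-5) = (97*12)*(-5 - 1*(-5)) = 1164*(-5 + 5) = 1164*0 = 0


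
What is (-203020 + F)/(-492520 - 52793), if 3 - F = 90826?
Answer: 293843/545313 ≈ 0.53885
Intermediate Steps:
F = -90823 (F = 3 - 1*90826 = 3 - 90826 = -90823)
(-203020 + F)/(-492520 - 52793) = (-203020 - 90823)/(-492520 - 52793) = -293843/(-545313) = -293843*(-1/545313) = 293843/545313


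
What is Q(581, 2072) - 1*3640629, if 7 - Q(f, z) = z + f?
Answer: -3643275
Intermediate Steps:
Q(f, z) = 7 - f - z (Q(f, z) = 7 - (z + f) = 7 - (f + z) = 7 + (-f - z) = 7 - f - z)
Q(581, 2072) - 1*3640629 = (7 - 1*581 - 1*2072) - 1*3640629 = (7 - 581 - 2072) - 3640629 = -2646 - 3640629 = -3643275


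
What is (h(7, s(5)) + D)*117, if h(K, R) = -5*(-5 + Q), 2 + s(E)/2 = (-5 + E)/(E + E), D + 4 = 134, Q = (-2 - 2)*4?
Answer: 27495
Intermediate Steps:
Q = -16 (Q = -4*4 = -16)
D = 130 (D = -4 + 134 = 130)
s(E) = -4 + (-5 + E)/E (s(E) = -4 + 2*((-5 + E)/(E + E)) = -4 + 2*((-5 + E)/((2*E))) = -4 + 2*((-5 + E)*(1/(2*E))) = -4 + 2*((-5 + E)/(2*E)) = -4 + (-5 + E)/E)
h(K, R) = 105 (h(K, R) = -5*(-5 - 16) = -5*(-21) = 105)
(h(7, s(5)) + D)*117 = (105 + 130)*117 = 235*117 = 27495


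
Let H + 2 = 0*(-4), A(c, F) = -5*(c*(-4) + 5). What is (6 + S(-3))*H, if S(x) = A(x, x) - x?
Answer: 152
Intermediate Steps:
A(c, F) = -25 + 20*c (A(c, F) = -5*(-4*c + 5) = -5*(5 - 4*c) = -25 + 20*c)
S(x) = -25 + 19*x (S(x) = (-25 + 20*x) - x = -25 + 19*x)
H = -2 (H = -2 + 0*(-4) = -2 + 0 = -2)
(6 + S(-3))*H = (6 + (-25 + 19*(-3)))*(-2) = (6 + (-25 - 57))*(-2) = (6 - 82)*(-2) = -76*(-2) = 152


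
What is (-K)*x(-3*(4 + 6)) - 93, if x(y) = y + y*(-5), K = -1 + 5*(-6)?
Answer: 3627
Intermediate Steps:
K = -31 (K = -1 - 30 = -31)
x(y) = -4*y (x(y) = y - 5*y = -4*y)
(-K)*x(-3*(4 + 6)) - 93 = (-1*(-31))*(-(-12)*(4 + 6)) - 93 = 31*(-(-12)*10) - 93 = 31*(-4*(-30)) - 93 = 31*120 - 93 = 3720 - 93 = 3627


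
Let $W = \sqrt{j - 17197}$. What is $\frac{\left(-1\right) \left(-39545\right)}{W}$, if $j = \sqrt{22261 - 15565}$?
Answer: $- \frac{39545 i}{\sqrt{17197 - 6 \sqrt{186}}} \approx - 302.27 i$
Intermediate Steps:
$j = 6 \sqrt{186}$ ($j = \sqrt{6696} = 6 \sqrt{186} \approx 81.829$)
$W = \sqrt{-17197 + 6 \sqrt{186}}$ ($W = \sqrt{6 \sqrt{186} - 17197} = \sqrt{-17197 + 6 \sqrt{186}} \approx 130.82 i$)
$\frac{\left(-1\right) \left(-39545\right)}{W} = \frac{\left(-1\right) \left(-39545\right)}{\sqrt{-17197 + 6 \sqrt{186}}} = \frac{39545}{\sqrt{-17197 + 6 \sqrt{186}}}$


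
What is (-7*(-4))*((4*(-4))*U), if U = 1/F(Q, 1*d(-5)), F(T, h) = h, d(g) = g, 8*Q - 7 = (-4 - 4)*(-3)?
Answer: 448/5 ≈ 89.600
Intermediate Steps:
Q = 31/8 (Q = 7/8 + ((-4 - 4)*(-3))/8 = 7/8 + (-8*(-3))/8 = 7/8 + (⅛)*24 = 7/8 + 3 = 31/8 ≈ 3.8750)
U = -⅕ (U = 1/(1*(-5)) = 1/(-5) = -⅕ ≈ -0.20000)
(-7*(-4))*((4*(-4))*U) = (-7*(-4))*((4*(-4))*(-⅕)) = 28*(-16*(-⅕)) = 28*(16/5) = 448/5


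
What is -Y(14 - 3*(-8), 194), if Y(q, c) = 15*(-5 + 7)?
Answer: -30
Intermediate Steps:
Y(q, c) = 30 (Y(q, c) = 15*2 = 30)
-Y(14 - 3*(-8), 194) = -1*30 = -30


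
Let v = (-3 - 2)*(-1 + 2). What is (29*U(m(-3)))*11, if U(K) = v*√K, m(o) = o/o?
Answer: -1595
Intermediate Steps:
v = -5 (v = -5*1 = -5)
m(o) = 1
U(K) = -5*√K
(29*U(m(-3)))*11 = (29*(-5*√1))*11 = (29*(-5*1))*11 = (29*(-5))*11 = -145*11 = -1595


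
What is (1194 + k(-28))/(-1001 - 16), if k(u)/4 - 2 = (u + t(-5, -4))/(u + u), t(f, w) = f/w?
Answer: -7491/6328 ≈ -1.1838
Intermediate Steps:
k(u) = 8 + 2*(5/4 + u)/u (k(u) = 8 + 4*((u - 5/(-4))/(u + u)) = 8 + 4*((u - 5*(-¼))/((2*u))) = 8 + 4*((u + 5/4)*(1/(2*u))) = 8 + 4*((5/4 + u)*(1/(2*u))) = 8 + 4*((5/4 + u)/(2*u)) = 8 + 2*(5/4 + u)/u)
(1194 + k(-28))/(-1001 - 16) = (1194 + (10 + (5/2)/(-28)))/(-1001 - 16) = (1194 + (10 + (5/2)*(-1/28)))/(-1017) = (1194 + (10 - 5/56))*(-1/1017) = (1194 + 555/56)*(-1/1017) = (67419/56)*(-1/1017) = -7491/6328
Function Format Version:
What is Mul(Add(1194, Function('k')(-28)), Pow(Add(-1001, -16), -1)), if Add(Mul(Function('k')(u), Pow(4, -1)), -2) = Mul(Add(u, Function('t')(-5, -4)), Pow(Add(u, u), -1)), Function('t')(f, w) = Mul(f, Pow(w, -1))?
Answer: Rational(-7491, 6328) ≈ -1.1838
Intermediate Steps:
Function('k')(u) = Add(8, Mul(2, Pow(u, -1), Add(Rational(5, 4), u))) (Function('k')(u) = Add(8, Mul(4, Mul(Add(u, Mul(-5, Pow(-4, -1))), Pow(Add(u, u), -1)))) = Add(8, Mul(4, Mul(Add(u, Mul(-5, Rational(-1, 4))), Pow(Mul(2, u), -1)))) = Add(8, Mul(4, Mul(Add(u, Rational(5, 4)), Mul(Rational(1, 2), Pow(u, -1))))) = Add(8, Mul(4, Mul(Add(Rational(5, 4), u), Mul(Rational(1, 2), Pow(u, -1))))) = Add(8, Mul(4, Mul(Rational(1, 2), Pow(u, -1), Add(Rational(5, 4), u)))) = Add(8, Mul(2, Pow(u, -1), Add(Rational(5, 4), u))))
Mul(Add(1194, Function('k')(-28)), Pow(Add(-1001, -16), -1)) = Mul(Add(1194, Add(10, Mul(Rational(5, 2), Pow(-28, -1)))), Pow(Add(-1001, -16), -1)) = Mul(Add(1194, Add(10, Mul(Rational(5, 2), Rational(-1, 28)))), Pow(-1017, -1)) = Mul(Add(1194, Add(10, Rational(-5, 56))), Rational(-1, 1017)) = Mul(Add(1194, Rational(555, 56)), Rational(-1, 1017)) = Mul(Rational(67419, 56), Rational(-1, 1017)) = Rational(-7491, 6328)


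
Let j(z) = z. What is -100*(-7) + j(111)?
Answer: 811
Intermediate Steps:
-100*(-7) + j(111) = -100*(-7) + 111 = 700 + 111 = 811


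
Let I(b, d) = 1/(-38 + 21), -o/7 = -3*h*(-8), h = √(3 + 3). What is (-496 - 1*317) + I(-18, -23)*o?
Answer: -813 + 168*√6/17 ≈ -788.79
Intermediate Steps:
h = √6 ≈ 2.4495
o = -168*√6 (o = -7*(-3*√6)*(-8) = -168*√6 ≈ -411.51)
I(b, d) = -1/17 (I(b, d) = 1/(-17) = -1/17)
(-496 - 1*317) + I(-18, -23)*o = (-496 - 1*317) - (-168)*√6/17 = (-496 - 317) + 168*√6/17 = -813 + 168*√6/17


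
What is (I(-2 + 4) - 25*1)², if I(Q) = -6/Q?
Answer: 784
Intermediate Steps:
(I(-2 + 4) - 25*1)² = (-6/(-2 + 4) - 25*1)² = (-6/2 - 25)² = (-6*½ - 25)² = (-3 - 25)² = (-28)² = 784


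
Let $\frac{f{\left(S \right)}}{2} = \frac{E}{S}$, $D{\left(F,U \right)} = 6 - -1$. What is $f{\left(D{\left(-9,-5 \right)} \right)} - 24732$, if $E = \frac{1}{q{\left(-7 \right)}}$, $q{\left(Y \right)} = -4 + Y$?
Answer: $- \frac{1904366}{77} \approx -24732.0$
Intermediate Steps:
$D{\left(F,U \right)} = 7$ ($D{\left(F,U \right)} = 6 + 1 = 7$)
$E = - \frac{1}{11}$ ($E = \frac{1}{-4 - 7} = \frac{1}{-11} = - \frac{1}{11} \approx -0.090909$)
$f{\left(S \right)} = - \frac{2}{11 S}$ ($f{\left(S \right)} = 2 \left(- \frac{1}{11 S}\right) = - \frac{2}{11 S}$)
$f{\left(D{\left(-9,-5 \right)} \right)} - 24732 = - \frac{2}{11 \cdot 7} - 24732 = \left(- \frac{2}{11}\right) \frac{1}{7} - 24732 = - \frac{2}{77} - 24732 = - \frac{1904366}{77}$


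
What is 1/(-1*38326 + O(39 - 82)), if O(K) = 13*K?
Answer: -1/38885 ≈ -2.5717e-5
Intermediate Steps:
1/(-1*38326 + O(39 - 82)) = 1/(-1*38326 + 13*(39 - 82)) = 1/(-38326 + 13*(-43)) = 1/(-38326 - 559) = 1/(-38885) = -1/38885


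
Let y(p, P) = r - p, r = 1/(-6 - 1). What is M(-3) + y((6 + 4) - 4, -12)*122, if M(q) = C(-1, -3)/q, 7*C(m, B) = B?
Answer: -5245/7 ≈ -749.29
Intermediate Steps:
C(m, B) = B/7
r = -⅐ (r = 1/(-7) = -⅐ ≈ -0.14286)
y(p, P) = -⅐ - p
M(q) = -3/(7*q) (M(q) = ((⅐)*(-3))/q = -3/(7*q))
M(-3) + y((6 + 4) - 4, -12)*122 = -3/7/(-3) + (-⅐ - ((6 + 4) - 4))*122 = -3/7*(-⅓) + (-⅐ - (10 - 4))*122 = ⅐ + (-⅐ - 1*6)*122 = ⅐ + (-⅐ - 6)*122 = ⅐ - 43/7*122 = ⅐ - 5246/7 = -5245/7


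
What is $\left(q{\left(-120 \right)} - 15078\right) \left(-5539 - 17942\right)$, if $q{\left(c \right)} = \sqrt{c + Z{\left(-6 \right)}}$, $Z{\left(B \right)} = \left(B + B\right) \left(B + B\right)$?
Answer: $354046518 - 46962 \sqrt{6} \approx 3.5393 \cdot 10^{8}$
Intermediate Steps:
$Z{\left(B \right)} = 4 B^{2}$ ($Z{\left(B \right)} = 2 B 2 B = 4 B^{2}$)
$q{\left(c \right)} = \sqrt{144 + c}$ ($q{\left(c \right)} = \sqrt{c + 4 \left(-6\right)^{2}} = \sqrt{c + 4 \cdot 36} = \sqrt{c + 144} = \sqrt{144 + c}$)
$\left(q{\left(-120 \right)} - 15078\right) \left(-5539 - 17942\right) = \left(\sqrt{144 - 120} - 15078\right) \left(-5539 - 17942\right) = \left(\sqrt{24} - 15078\right) \left(-23481\right) = \left(2 \sqrt{6} - 15078\right) \left(-23481\right) = \left(-15078 + 2 \sqrt{6}\right) \left(-23481\right) = 354046518 - 46962 \sqrt{6}$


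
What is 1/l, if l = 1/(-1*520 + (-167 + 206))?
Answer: -481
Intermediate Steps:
l = -1/481 (l = 1/(-520 + 39) = 1/(-481) = -1/481 ≈ -0.0020790)
1/l = 1/(-1/481) = -481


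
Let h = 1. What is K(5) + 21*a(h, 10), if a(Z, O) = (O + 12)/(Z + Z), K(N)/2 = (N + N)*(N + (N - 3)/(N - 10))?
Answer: 323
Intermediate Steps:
K(N) = 4*N*(N + (-3 + N)/(-10 + N)) (K(N) = 2*((N + N)*(N + (N - 3)/(N - 10))) = 2*((2*N)*(N + (-3 + N)/(-10 + N))) = 2*(2*N*(N + (-3 + N)/(-10 + N))) = 4*N*(N + (-3 + N)/(-10 + N)))
a(Z, O) = (12 + O)/(2*Z) (a(Z, O) = (12 + O)/((2*Z)) = (12 + O)*(1/(2*Z)) = (12 + O)/(2*Z))
K(5) + 21*a(h, 10) = 4*5*(-3 + 5² - 9*5)/(-10 + 5) + 21*((½)*(12 + 10)/1) = 4*5*(-3 + 25 - 45)/(-5) + 21*((½)*1*22) = 4*5*(-⅕)*(-23) + 21*11 = 92 + 231 = 323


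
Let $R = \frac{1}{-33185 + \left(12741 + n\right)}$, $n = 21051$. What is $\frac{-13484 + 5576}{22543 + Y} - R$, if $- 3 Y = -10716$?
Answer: $- \frac{1608757}{5283935} \approx -0.30446$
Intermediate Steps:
$Y = 3572$ ($Y = \left(- \frac{1}{3}\right) \left(-10716\right) = 3572$)
$R = \frac{1}{607}$ ($R = \frac{1}{-33185 + \left(12741 + 21051\right)} = \frac{1}{-33185 + 33792} = \frac{1}{607} \approx 0.0016474$)
$\frac{-13484 + 5576}{22543 + Y} - R = \frac{-13484 + 5576}{22543 + 3572} - \frac{1}{607} = - \frac{7908}{26115} - \frac{1}{607} = \left(-7908\right) \frac{1}{26115} - \frac{1}{607} = - \frac{2636}{8705} - \frac{1}{607} = - \frac{1608757}{5283935}$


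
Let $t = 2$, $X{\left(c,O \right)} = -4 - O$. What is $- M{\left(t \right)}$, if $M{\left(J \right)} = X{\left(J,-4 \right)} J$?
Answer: $0$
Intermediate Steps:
$M{\left(J \right)} = 0$ ($M{\left(J \right)} = \left(-4 - -4\right) J = \left(-4 + 4\right) J = 0 J = 0$)
$- M{\left(t \right)} = \left(-1\right) 0 = 0$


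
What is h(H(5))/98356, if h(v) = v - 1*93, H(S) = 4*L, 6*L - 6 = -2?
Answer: -271/295068 ≈ -0.00091843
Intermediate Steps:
L = ⅔ (L = 1 + (⅙)*(-2) = 1 - ⅓ = ⅔ ≈ 0.66667)
H(S) = 8/3 (H(S) = 4*(⅔) = 8/3)
h(v) = -93 + v (h(v) = v - 93 = -93 + v)
h(H(5))/98356 = (-93 + 8/3)/98356 = -271/3*1/98356 = -271/295068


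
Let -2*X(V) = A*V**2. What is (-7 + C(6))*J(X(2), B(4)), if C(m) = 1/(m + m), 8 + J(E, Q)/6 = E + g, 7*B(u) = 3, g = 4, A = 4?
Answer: 498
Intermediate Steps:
B(u) = 3/7 (B(u) = (1/7)*3 = 3/7)
X(V) = -2*V**2
J(E, Q) = -24 + 6*E (J(E, Q) = -48 + 6*(E + 4) = -48 + 6*(4 + E) = -48 + (24 + 6*E) = -24 + 6*E)
C(m) = 1/(2*m)
(-7 + C(6))*J(X(2), B(4)) = (-7 + (1/2)/6)*(-24 + 6*(-2*2**2)) = (-7 + (1/2)*(1/6))*(-24 + 6*(-2*4)) = (-7 + 1/12)*(-24 + 6*(-8)) = -83*(-24 - 48)/12 = -83/12*(-72) = 498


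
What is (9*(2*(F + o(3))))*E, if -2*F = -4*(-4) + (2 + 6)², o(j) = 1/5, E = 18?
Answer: -64476/5 ≈ -12895.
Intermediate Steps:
o(j) = ⅕
F = -40 (F = -(-4*(-4) + (2 + 6)²)/2 = -(16 + 8²)/2 = -(16 + 64)/2 = -½*80 = -40)
(9*(2*(F + o(3))))*E = (9*(2*(-40 + ⅕)))*18 = (9*(2*(-199/5)))*18 = (9*(-398/5))*18 = -3582/5*18 = -64476/5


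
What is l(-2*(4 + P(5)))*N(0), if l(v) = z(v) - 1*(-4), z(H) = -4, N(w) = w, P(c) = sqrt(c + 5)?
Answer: 0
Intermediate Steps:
P(c) = sqrt(5 + c)
l(v) = 0 (l(v) = -4 - 1*(-4) = -4 + 4 = 0)
l(-2*(4 + P(5)))*N(0) = 0*0 = 0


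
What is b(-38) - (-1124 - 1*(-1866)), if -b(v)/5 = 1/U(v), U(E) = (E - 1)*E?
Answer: -1099649/1482 ≈ -742.00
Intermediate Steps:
U(E) = E*(-1 + E) (U(E) = (-1 + E)*E = E*(-1 + E))
b(v) = -5/(v*(-1 + v)) (b(v) = -5*1/(v*(-1 + v)) = -5/(v*(-1 + v)))
b(-38) - (-1124 - 1*(-1866)) = -5/(-38*(-1 - 38)) - (-1124 - 1*(-1866)) = -5*(-1/38)/(-39) - (-1124 + 1866) = -5*(-1/38)*(-1/39) - 1*742 = -5/1482 - 742 = -1099649/1482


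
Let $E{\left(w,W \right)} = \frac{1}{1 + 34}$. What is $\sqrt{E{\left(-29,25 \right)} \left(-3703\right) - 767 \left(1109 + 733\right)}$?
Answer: $\frac{i \sqrt{35322995}}{5} \approx 1188.7 i$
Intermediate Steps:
$E{\left(w,W \right)} = \frac{1}{35}$
$\sqrt{E{\left(-29,25 \right)} \left(-3703\right) - 767 \left(1109 + 733\right)} = \sqrt{\frac{1}{35} \left(-3703\right) - 767 \left(1109 + 733\right)} = \sqrt{- \frac{529}{5} - 1412814} = \sqrt{- \frac{7064599}{5}} = \frac{i \sqrt{35322995}}{5}$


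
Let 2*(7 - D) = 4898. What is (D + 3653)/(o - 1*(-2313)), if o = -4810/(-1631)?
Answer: 1975141/3777313 ≈ 0.52290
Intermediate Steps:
D = -2442 (D = 7 - ½*4898 = 7 - 2449 = -2442)
o = 4810/1631 (o = -4810*(-1/1631) = 4810/1631 ≈ 2.9491)
(D + 3653)/(o - 1*(-2313)) = (-2442 + 3653)/(4810/1631 - 1*(-2313)) = 1211/(4810/1631 + 2313) = 1211/(3777313/1631) = 1211*(1631/3777313) = 1975141/3777313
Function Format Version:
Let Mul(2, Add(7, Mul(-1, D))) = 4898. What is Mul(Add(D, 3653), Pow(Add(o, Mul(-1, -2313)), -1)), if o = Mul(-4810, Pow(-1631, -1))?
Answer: Rational(1975141, 3777313) ≈ 0.52290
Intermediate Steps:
D = -2442 (D = Add(7, Mul(Rational(-1, 2), 4898)) = Add(7, -2449) = -2442)
o = Rational(4810, 1631) (o = Mul(-4810, Rational(-1, 1631)) = Rational(4810, 1631) ≈ 2.9491)
Mul(Add(D, 3653), Pow(Add(o, Mul(-1, -2313)), -1)) = Mul(Add(-2442, 3653), Pow(Add(Rational(4810, 1631), Mul(-1, -2313)), -1)) = Mul(1211, Pow(Add(Rational(4810, 1631), 2313), -1)) = Mul(1211, Pow(Rational(3777313, 1631), -1)) = Mul(1211, Rational(1631, 3777313)) = Rational(1975141, 3777313)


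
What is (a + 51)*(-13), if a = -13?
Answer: -494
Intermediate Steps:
(a + 51)*(-13) = (-13 + 51)*(-13) = 38*(-13) = -494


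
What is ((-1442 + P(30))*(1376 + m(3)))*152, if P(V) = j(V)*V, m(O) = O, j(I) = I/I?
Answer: -295966496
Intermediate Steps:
j(I) = 1
P(V) = V (P(V) = 1*V = V)
((-1442 + P(30))*(1376 + m(3)))*152 = ((-1442 + 30)*(1376 + 3))*152 = -1412*1379*152 = -1947148*152 = -295966496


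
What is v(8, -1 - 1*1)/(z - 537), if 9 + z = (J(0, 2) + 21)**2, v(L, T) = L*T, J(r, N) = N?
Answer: 16/17 ≈ 0.94118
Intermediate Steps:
z = 520 (z = -9 + (2 + 21)**2 = -9 + 23**2 = -9 + 529 = 520)
v(8, -1 - 1*1)/(z - 537) = (8*(-1 - 1*1))/(520 - 537) = (8*(-1 - 1))/(-17) = (8*(-2))*(-1/17) = -16*(-1/17) = 16/17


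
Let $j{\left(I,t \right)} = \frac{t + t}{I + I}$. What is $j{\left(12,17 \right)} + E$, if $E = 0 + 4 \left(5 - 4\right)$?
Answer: $\frac{65}{12} \approx 5.4167$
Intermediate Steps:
$E = 4$ ($E = 0 + 4 \left(5 - 4\right) = 0 + 4 \cdot 1 = 0 + 4 = 4$)
$j{\left(I,t \right)} = \frac{t}{I}$ ($j{\left(I,t \right)} = \frac{2 t}{2 I} = 2 t \frac{1}{2 I} = \frac{t}{I}$)
$j{\left(12,17 \right)} + E = \frac{17}{12} + 4 = \frac{65}{12}$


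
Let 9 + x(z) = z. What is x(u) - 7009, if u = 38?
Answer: -6980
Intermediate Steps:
x(z) = -9 + z
x(u) - 7009 = (-9 + 38) - 7009 = 29 - 7009 = -6980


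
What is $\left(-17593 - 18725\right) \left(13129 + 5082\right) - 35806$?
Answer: $-661422904$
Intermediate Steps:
$\left(-17593 - 18725\right) \left(13129 + 5082\right) - 35806 = \left(-17593 - 18725\right) 18211 - 35806 = \left(-36318\right) 18211 - 35806 = -661387098 - 35806 = -661422904$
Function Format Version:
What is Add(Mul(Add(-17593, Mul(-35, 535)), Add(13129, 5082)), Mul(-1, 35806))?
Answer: -661422904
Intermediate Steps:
Add(Mul(Add(-17593, Mul(-35, 535)), Add(13129, 5082)), Mul(-1, 35806)) = Add(Mul(Add(-17593, -18725), 18211), -35806) = Add(Mul(-36318, 18211), -35806) = Add(-661387098, -35806) = -661422904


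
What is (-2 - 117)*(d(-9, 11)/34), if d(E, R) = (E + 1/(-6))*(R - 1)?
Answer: 1925/6 ≈ 320.83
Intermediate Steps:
d(E, R) = (-1 + R)*(-⅙ + E) (d(E, R) = (E - ⅙)*(-1 + R) = (-⅙ + E)*(-1 + R) = (-1 + R)*(-⅙ + E))
(-2 - 117)*(d(-9, 11)/34) = (-2 - 117)*((⅙ - 1*(-9) - ⅙*11 - 9*11)/34) = -119*(⅙ + 9 - 11/6 - 99)/34 = -(-32725)/(3*34) = -119*(-275/102) = 1925/6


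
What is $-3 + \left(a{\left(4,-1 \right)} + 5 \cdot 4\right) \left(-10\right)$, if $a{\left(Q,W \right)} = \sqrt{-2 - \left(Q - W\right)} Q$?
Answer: $-203 - 40 i \sqrt{7} \approx -203.0 - 105.83 i$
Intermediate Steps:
$a{\left(Q,W \right)} = Q \sqrt{-2 + W - Q}$ ($a{\left(Q,W \right)} = \sqrt{-2 + W - Q} Q = Q \sqrt{-2 + W - Q}$)
$-3 + \left(a{\left(4,-1 \right)} + 5 \cdot 4\right) \left(-10\right) = -3 + \left(4 \sqrt{-2 - 1 - 4} + 5 \cdot 4\right) \left(-10\right) = -3 + \left(4 \sqrt{-2 - 1 - 4} + 20\right) \left(-10\right) = -3 + \left(4 \sqrt{-7} + 20\right) \left(-10\right) = -3 + \left(4 i \sqrt{7} + 20\right) \left(-10\right) = -3 + \left(20 + 4 i \sqrt{7}\right) \left(-10\right) = -3 - \left(200 + 40 i \sqrt{7}\right) = -203 - 40 i \sqrt{7}$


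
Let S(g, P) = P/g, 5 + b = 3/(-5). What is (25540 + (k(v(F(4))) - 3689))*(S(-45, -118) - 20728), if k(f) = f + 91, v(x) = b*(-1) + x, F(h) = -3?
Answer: -102332278166/225 ≈ -4.5481e+8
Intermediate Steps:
b = -28/5 (b = -5 + 3/(-5) = -5 + 3*(-⅕) = -5 - ⅗ = -28/5 ≈ -5.6000)
v(x) = 28/5 + x (v(x) = -28/5*(-1) + x = 28/5 + x)
k(f) = 91 + f
(25540 + (k(v(F(4))) - 3689))*(S(-45, -118) - 20728) = (25540 + ((91 + (28/5 - 3)) - 3689))*(-118/(-45) - 20728) = (25540 + ((91 + 13/5) - 3689))*(-118*(-1/45) - 20728) = (25540 + (468/5 - 3689))*(118/45 - 20728) = (25540 - 17977/5)*(-932642/45) = (109723/5)*(-932642/45) = -102332278166/225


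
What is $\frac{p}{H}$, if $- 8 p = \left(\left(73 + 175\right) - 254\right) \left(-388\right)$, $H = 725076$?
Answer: $- \frac{97}{241692} \approx -0.00040134$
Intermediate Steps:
$p = -291$ ($p = - \frac{\left(\left(73 + 175\right) - 254\right) \left(-388\right)}{8} = - \frac{\left(248 - 254\right) \left(-388\right)}{8} = - \frac{\left(-6\right) \left(-388\right)}{8} = \left(- \frac{1}{8}\right) 2328 = -291$)
$\frac{p}{H} = - \frac{291}{725076} = \left(-291\right) \frac{1}{725076} = - \frac{97}{241692}$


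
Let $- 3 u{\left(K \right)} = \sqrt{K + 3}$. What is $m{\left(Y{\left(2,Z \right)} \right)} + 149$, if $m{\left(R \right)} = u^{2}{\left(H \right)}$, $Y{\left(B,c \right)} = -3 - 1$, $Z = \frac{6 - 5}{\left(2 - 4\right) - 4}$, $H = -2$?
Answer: $\frac{1342}{9} \approx 149.11$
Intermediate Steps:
$u{\left(K \right)} = - \frac{\sqrt{3 + K}}{3}$ ($u{\left(K \right)} = - \frac{\sqrt{K + 3}}{3} = - \frac{\sqrt{3 + K}}{3}$)
$Z = - \frac{1}{6}$ ($Z = 1 \frac{1}{-2 - 4} = 1 \frac{1}{-6} = 1 \left(- \frac{1}{6}\right) = - \frac{1}{6} \approx -0.16667$)
$Y{\left(B,c \right)} = -4$
$m{\left(R \right)} = \frac{1}{9}$ ($m{\left(R \right)} = \left(- \frac{\sqrt{3 - 2}}{3}\right)^{2} = \left(- \frac{\sqrt{1}}{3}\right)^{2} = \left(\left(- \frac{1}{3}\right) 1\right)^{2} = \left(- \frac{1}{3}\right)^{2} = \frac{1}{9}$)
$m{\left(Y{\left(2,Z \right)} \right)} + 149 = \frac{1}{9} + 149 = \frac{1342}{9}$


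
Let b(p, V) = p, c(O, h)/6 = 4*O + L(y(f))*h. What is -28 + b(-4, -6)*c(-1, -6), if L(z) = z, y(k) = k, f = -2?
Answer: -220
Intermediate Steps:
c(O, h) = -12*h + 24*O (c(O, h) = 6*(4*O - 2*h) = 6*(-2*h + 4*O) = -12*h + 24*O)
-28 + b(-4, -6)*c(-1, -6) = -28 - 4*(-12*(-6) + 24*(-1)) = -28 - 4*(72 - 24) = -28 - 4*48 = -28 - 192 = -220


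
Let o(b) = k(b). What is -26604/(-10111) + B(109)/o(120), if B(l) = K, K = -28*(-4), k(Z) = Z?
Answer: 540614/151665 ≈ 3.5645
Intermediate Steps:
o(b) = b
K = 112
B(l) = 112
-26604/(-10111) + B(109)/o(120) = -26604/(-10111) + 112/120 = -26604*(-1/10111) + 112*(1/120) = 26604/10111 + 14/15 = 540614/151665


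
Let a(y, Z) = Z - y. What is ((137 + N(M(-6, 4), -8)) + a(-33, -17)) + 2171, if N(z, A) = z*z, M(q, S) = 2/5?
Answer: 58104/25 ≈ 2324.2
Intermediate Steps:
M(q, S) = ⅖ (M(q, S) = 2*(⅕) = ⅖)
N(z, A) = z²
((137 + N(M(-6, 4), -8)) + a(-33, -17)) + 2171 = ((137 + (⅖)²) + (-17 - 1*(-33))) + 2171 = ((137 + 4/25) + (-17 + 33)) + 2171 = (3429/25 + 16) + 2171 = 3829/25 + 2171 = 58104/25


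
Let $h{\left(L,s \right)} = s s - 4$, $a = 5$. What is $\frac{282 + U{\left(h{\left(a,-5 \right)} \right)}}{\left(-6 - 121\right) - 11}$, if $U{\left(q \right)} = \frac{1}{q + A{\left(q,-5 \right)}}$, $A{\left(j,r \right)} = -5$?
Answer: $- \frac{4513}{2208} \approx -2.0439$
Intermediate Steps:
$h{\left(L,s \right)} = -4 + s^{2}$ ($h{\left(L,s \right)} = s^{2} - 4 = -4 + s^{2}$)
$U{\left(q \right)} = \frac{1}{-5 + q}$ ($U{\left(q \right)} = \frac{1}{q - 5} = \frac{1}{-5 + q}$)
$\frac{282 + U{\left(h{\left(a,-5 \right)} \right)}}{\left(-6 - 121\right) - 11} = \frac{282 + \frac{1}{-5 - \left(4 - \left(-5\right)^{2}\right)}}{\left(-6 - 121\right) - 11} = \frac{282 + \frac{1}{-5 + \left(-4 + 25\right)}}{-127 - 11} = \frac{282 + \frac{1}{-5 + 21}}{-138} = \left(282 + \frac{1}{16}\right) \left(- \frac{1}{138}\right) = \frac{4513}{16} \left(- \frac{1}{138}\right) = - \frac{4513}{2208}$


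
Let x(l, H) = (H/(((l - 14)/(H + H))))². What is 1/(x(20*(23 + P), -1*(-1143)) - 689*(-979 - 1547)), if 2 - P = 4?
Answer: 41209/1778529710127 ≈ 2.3170e-8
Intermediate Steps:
P = -2 (P = 2 - 1*4 = 2 - 4 = -2)
x(l, H) = 4*H⁴/(-14 + l)² (x(l, H) = (H/(((-14 + l)/((2*H)))))² = (H/(((-14 + l)*(1/(2*H)))))² = (H/(((-14 + l)/(2*H))))² = (H*(2*H/(-14 + l)))² = (2*H²/(-14 + l))² = 4*H⁴/(-14 + l)²)
1/(x(20*(23 + P), -1*(-1143)) - 689*(-979 - 1547)) = 1/(4*(-1*(-1143))⁴/(-14 + 20*(23 - 2))² - 689*(-979 - 1547)) = 1/(4*1143⁴/(-14 + 20*21)² - 689*(-2526)) = 1/(4*1706808989601/(-14 + 420)² + 1740414) = 1/(4*1706808989601/406² + 1740414) = 1/(4*1706808989601*(1/164836) + 1740414) = 1/(1706808989601/41209 + 1740414) = 1/(1778529710127/41209) = 41209/1778529710127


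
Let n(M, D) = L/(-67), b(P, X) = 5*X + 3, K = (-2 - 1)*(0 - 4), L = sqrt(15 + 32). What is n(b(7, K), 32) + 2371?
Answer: 2371 - sqrt(47)/67 ≈ 2370.9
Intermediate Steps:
L = sqrt(47) ≈ 6.8557
K = 12 (K = -3*(-4) = 12)
b(P, X) = 3 + 5*X
n(M, D) = -sqrt(47)/67 (n(M, D) = sqrt(47)/(-67) = sqrt(47)*(-1/67) = -sqrt(47)/67)
n(b(7, K), 32) + 2371 = -sqrt(47)/67 + 2371 = 2371 - sqrt(47)/67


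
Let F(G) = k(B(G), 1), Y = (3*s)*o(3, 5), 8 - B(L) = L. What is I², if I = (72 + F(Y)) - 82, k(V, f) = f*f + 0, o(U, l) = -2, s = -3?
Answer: 81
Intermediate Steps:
B(L) = 8 - L
Y = 18 (Y = (3*(-3))*(-2) = -9*(-2) = 18)
k(V, f) = f² (k(V, f) = f² + 0 = f²)
F(G) = 1 (F(G) = 1² = 1)
I = -9 (I = (72 + 1) - 82 = 73 - 82 = -9)
I² = (-9)² = 81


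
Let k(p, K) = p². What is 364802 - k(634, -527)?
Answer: -37154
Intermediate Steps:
364802 - k(634, -527) = 364802 - 1*634² = 364802 - 1*401956 = 364802 - 401956 = -37154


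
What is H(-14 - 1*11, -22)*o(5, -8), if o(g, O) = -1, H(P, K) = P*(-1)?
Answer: -25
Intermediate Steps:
H(P, K) = -P
H(-14 - 1*11, -22)*o(5, -8) = -(-14 - 1*11)*(-1) = -(-14 - 11)*(-1) = -1*(-25)*(-1) = 25*(-1) = -25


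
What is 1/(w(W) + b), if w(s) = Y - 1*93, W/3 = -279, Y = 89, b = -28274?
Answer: -1/28278 ≈ -3.5363e-5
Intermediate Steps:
W = -837 (W = 3*(-279) = -837)
w(s) = -4 (w(s) = 89 - 1*93 = 89 - 93 = -4)
1/(w(W) + b) = 1/(-4 - 28274) = 1/(-28278) = -1/28278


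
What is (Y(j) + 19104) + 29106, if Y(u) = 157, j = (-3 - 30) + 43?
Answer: 48367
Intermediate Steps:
j = 10 (j = -33 + 43 = 10)
(Y(j) + 19104) + 29106 = (157 + 19104) + 29106 = 19261 + 29106 = 48367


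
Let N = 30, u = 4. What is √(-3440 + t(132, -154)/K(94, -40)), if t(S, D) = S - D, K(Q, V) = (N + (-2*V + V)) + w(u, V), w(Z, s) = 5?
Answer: I*√773142/15 ≈ 58.619*I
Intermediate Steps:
K(Q, V) = 35 - V (K(Q, V) = (30 + (-2*V + V)) + 5 = (30 - V) + 5 = 35 - V)
√(-3440 + t(132, -154)/K(94, -40)) = √(-3440 + (132 - 1*(-154))/(35 - 1*(-40))) = √(-3440 + (132 + 154)/(35 + 40)) = √(-3440 + 286/75) = √(-257714/75) = I*√773142/15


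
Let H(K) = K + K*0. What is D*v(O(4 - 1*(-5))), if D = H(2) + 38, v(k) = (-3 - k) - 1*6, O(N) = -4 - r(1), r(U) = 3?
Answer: -80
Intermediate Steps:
H(K) = K (H(K) = K + 0 = K)
O(N) = -7 (O(N) = -4 - 1*3 = -4 - 3 = -7)
v(k) = -9 - k (v(k) = (-3 - k) - 6 = -9 - k)
D = 40 (D = 2 + 38 = 40)
D*v(O(4 - 1*(-5))) = 40*(-9 - 1*(-7)) = 40*(-9 + 7) = 40*(-2) = -80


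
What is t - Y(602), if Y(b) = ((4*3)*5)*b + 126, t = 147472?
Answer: 111226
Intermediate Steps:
Y(b) = 126 + 60*b (Y(b) = (12*5)*b + 126 = 60*b + 126 = 126 + 60*b)
t - Y(602) = 147472 - (126 + 60*602) = 147472 - (126 + 36120) = 147472 - 1*36246 = 147472 - 36246 = 111226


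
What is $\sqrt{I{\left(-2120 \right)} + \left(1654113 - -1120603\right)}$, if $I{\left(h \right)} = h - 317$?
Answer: $3 \sqrt{308031} \approx 1665.0$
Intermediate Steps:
$I{\left(h \right)} = -317 + h$
$\sqrt{I{\left(-2120 \right)} + \left(1654113 - -1120603\right)} = \sqrt{\left(-317 - 2120\right) + \left(1654113 - -1120603\right)} = \sqrt{-2437 + \left(1654113 + 1120603\right)} = \sqrt{-2437 + 2774716} = \sqrt{2772279} = 3 \sqrt{308031}$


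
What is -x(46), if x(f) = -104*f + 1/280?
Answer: 1339519/280 ≈ 4784.0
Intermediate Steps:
x(f) = 1/280 - 104*f (x(f) = -104*f + 1/280 = 1/280 - 104*f)
-x(46) = -(1/280 - 104*46) = -(1/280 - 4784) = -1*(-1339519/280) = 1339519/280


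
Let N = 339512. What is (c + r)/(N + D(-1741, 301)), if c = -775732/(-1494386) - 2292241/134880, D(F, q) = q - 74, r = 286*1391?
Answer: 40091797559076407/34239369282329760 ≈ 1.1709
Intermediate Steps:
r = 397826
D(F, q) = -74 + q
c = -1660431063433/100781391840 (c = -775732*(-1/1494386) - 2292241*1/134880 = 387866/747193 - 2292241/134880 = -1660431063433/100781391840 ≈ -16.476)
(c + r)/(N + D(-1741, 301)) = (-1660431063433/100781391840 + 397826)/(339512 + (-74 + 301)) = 40091797559076407/(100781391840*(339512 + 227)) = (40091797559076407/100781391840)/339739 = (40091797559076407/100781391840)*(1/339739) = 40091797559076407/34239369282329760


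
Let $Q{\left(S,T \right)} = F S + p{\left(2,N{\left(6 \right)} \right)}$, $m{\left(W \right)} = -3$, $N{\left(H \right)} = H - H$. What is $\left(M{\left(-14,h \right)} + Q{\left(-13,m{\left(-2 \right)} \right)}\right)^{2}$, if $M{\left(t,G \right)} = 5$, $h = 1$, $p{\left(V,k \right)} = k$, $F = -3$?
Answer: $1936$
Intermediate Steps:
$N{\left(H \right)} = 0$
$Q{\left(S,T \right)} = - 3 S$ ($Q{\left(S,T \right)} = - 3 S + 0 = - 3 S$)
$\left(M{\left(-14,h \right)} + Q{\left(-13,m{\left(-2 \right)} \right)}\right)^{2} = \left(5 - -39\right)^{2} = \left(5 + 39\right)^{2} = 44^{2} = 1936$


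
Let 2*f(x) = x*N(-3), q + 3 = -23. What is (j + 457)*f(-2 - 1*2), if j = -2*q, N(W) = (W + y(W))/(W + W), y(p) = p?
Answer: -1018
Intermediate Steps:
q = -26 (q = -3 - 23 = -26)
N(W) = 1 (N(W) = (W + W)/(W + W) = (2*W)/((2*W)) = (2*W)*(1/(2*W)) = 1)
f(x) = x/2 (f(x) = (x*1)/2 = x/2)
j = 52 (j = -2*(-26) = 52)
(j + 457)*f(-2 - 1*2) = (52 + 457)*((-2 - 1*2)/2) = 509*((-2 - 2)/2) = 509*((½)*(-4)) = 509*(-2) = -1018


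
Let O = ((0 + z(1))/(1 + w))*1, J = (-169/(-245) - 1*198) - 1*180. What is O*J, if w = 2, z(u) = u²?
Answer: -92441/735 ≈ -125.77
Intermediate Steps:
J = -92441/245 (J = (-169*(-1/245) - 198) - 180 = (169/245 - 198) - 180 = -48341/245 - 180 = -92441/245 ≈ -377.31)
O = ⅓ (O = ((0 + 1²)/(1 + 2))*1 = ((0 + 1)/3)*1 = (1*(⅓))*1 = (⅓)*1 = ⅓ ≈ 0.33333)
O*J = (⅓)*(-92441/245) = -92441/735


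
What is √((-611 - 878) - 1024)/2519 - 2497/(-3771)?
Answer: 2497/3771 + I*√2513/2519 ≈ 0.66216 + 0.019901*I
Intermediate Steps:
√((-611 - 878) - 1024)/2519 - 2497/(-3771) = √(-1489 - 1024)*(1/2519) - 2497*(-1/3771) = √(-2513)*(1/2519) + 2497/3771 = (I*√2513)*(1/2519) + 2497/3771 = I*√2513/2519 + 2497/3771 = 2497/3771 + I*√2513/2519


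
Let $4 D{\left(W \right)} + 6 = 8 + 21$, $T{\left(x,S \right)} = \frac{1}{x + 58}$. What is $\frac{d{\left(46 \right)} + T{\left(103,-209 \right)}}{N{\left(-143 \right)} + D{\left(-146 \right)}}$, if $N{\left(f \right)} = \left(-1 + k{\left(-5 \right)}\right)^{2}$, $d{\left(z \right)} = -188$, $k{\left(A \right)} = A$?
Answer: $- \frac{121068}{26887} \approx -4.5028$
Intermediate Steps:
$T{\left(x,S \right)} = \frac{1}{58 + x}$
$D{\left(W \right)} = \frac{23}{4}$ ($D{\left(W \right)} = - \frac{3}{2} + \frac{8 + 21}{4} = - \frac{3}{2} + \frac{1}{4} \cdot 29 = - \frac{3}{2} + \frac{29}{4} = \frac{23}{4}$)
$N{\left(f \right)} = 36$ ($N{\left(f \right)} = \left(-1 - 5\right)^{2} = \left(-6\right)^{2} = 36$)
$\frac{d{\left(46 \right)} + T{\left(103,-209 \right)}}{N{\left(-143 \right)} + D{\left(-146 \right)}} = \frac{-188 + \frac{1}{58 + 103}}{36 + \frac{23}{4}} = \frac{-188 + \frac{1}{161}}{\frac{167}{4}} = \left(-188 + \frac{1}{161}\right) \frac{4}{167} = \left(- \frac{30267}{161}\right) \frac{4}{167} = - \frac{121068}{26887}$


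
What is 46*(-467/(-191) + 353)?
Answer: 3122940/191 ≈ 16350.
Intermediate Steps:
46*(-467/(-191) + 353) = 46*(-467*(-1/191) + 353) = 46*(467/191 + 353) = 46*(67890/191) = 3122940/191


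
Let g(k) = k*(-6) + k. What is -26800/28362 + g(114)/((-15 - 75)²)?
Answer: -1295813/1276290 ≈ -1.0153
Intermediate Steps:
g(k) = -5*k (g(k) = -6*k + k = -5*k)
-26800/28362 + g(114)/((-15 - 75)²) = -26800/28362 + (-5*114)/((-15 - 75)²) = -26800*1/28362 - 570/((-90)²) = -13400/14181 - 570/8100 = -13400/14181 - 570*1/8100 = -13400/14181 - 19/270 = -1295813/1276290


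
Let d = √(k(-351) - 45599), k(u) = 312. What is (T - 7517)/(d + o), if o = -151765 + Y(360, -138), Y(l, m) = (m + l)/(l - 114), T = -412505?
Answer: 4658873943472/1683367037697 + 706056982*I*√45287/38717441867031 ≈ 2.7676 + 0.0038808*I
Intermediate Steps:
Y(l, m) = (l + m)/(-114 + l)
d = I*√45287 (d = √(312 - 45599) = √(-45287) = I*√45287 ≈ 212.81*I)
o = -6222328/41 (o = -151765 + (360 - 138)/(-114 + 360) = -151765 + 222/246 = -151765 + (1/246)*222 = -151765 + 37/41 = -6222328/41 ≈ -1.5176e+5)
(T - 7517)/(d + o) = (-412505 - 7517)/(I*√45287 - 6222328/41) = -420022/(-6222328/41 + I*√45287)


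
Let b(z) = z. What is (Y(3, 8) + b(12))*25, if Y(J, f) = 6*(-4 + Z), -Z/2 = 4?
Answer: -1500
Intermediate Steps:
Z = -8 (Z = -2*4 = -8)
Y(J, f) = -72 (Y(J, f) = 6*(-4 - 8) = 6*(-12) = -72)
(Y(3, 8) + b(12))*25 = (-72 + 12)*25 = -60*25 = -1500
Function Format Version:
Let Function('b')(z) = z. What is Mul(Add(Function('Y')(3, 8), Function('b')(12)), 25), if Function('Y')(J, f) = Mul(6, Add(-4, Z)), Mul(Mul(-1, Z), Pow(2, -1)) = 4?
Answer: -1500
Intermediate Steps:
Z = -8 (Z = Mul(-2, 4) = -8)
Function('Y')(J, f) = -72 (Function('Y')(J, f) = Mul(6, Add(-4, -8)) = Mul(6, -12) = -72)
Mul(Add(Function('Y')(3, 8), Function('b')(12)), 25) = Mul(Add(-72, 12), 25) = Mul(-60, 25) = -1500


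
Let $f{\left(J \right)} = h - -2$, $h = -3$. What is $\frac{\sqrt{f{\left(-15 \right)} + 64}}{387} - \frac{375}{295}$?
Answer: $- \frac{75}{59} + \frac{\sqrt{7}}{129} \approx -1.2507$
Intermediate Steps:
$f{\left(J \right)} = -1$ ($f{\left(J \right)} = -3 - -2 = -3 + 2 = -1$)
$\frac{\sqrt{f{\left(-15 \right)} + 64}}{387} - \frac{375}{295} = \frac{\sqrt{-1 + 64}}{387} - \frac{375}{295} = \sqrt{63} \cdot \frac{1}{387} - \frac{75}{59} = 3 \sqrt{7} \cdot \frac{1}{387} - \frac{75}{59} = \frac{\sqrt{7}}{129} - \frac{75}{59} = - \frac{75}{59} + \frac{\sqrt{7}}{129}$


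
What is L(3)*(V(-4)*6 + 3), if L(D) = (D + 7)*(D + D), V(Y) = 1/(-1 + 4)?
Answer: 300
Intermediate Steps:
V(Y) = ⅓ (V(Y) = 1/3 = ⅓)
L(D) = 2*D*(7 + D) (L(D) = (7 + D)*(2*D) = 2*D*(7 + D))
L(3)*(V(-4)*6 + 3) = (2*3*(7 + 3))*((⅓)*6 + 3) = (2*3*10)*(2 + 3) = 60*5 = 300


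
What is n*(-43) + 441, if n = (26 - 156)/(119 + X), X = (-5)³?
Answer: -1472/3 ≈ -490.67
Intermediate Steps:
X = -125
n = 65/3 (n = (26 - 156)/(119 - 125) = -130/(-6) = -130*(-⅙) = 65/3 ≈ 21.667)
n*(-43) + 441 = (65/3)*(-43) + 441 = -2795/3 + 441 = -1472/3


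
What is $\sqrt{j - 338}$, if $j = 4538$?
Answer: $10 \sqrt{42} \approx 64.807$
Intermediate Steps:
$\sqrt{j - 338} = \sqrt{4538 - 338} = \sqrt{4200} = 10 \sqrt{42}$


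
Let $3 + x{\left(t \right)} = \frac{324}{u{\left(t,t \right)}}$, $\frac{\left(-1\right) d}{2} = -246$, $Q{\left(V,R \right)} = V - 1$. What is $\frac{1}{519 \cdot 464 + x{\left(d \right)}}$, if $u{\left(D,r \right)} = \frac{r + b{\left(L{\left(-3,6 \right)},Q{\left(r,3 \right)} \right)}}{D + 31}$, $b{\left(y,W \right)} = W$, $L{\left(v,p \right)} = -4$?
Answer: $\frac{983}{236888631} \approx 4.1496 \cdot 10^{-6}$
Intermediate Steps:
$Q{\left(V,R \right)} = -1 + V$
$d = 492$ ($d = \left(-2\right) \left(-246\right) = 492$)
$u{\left(D,r \right)} = \frac{-1 + 2 r}{31 + D}$ ($u{\left(D,r \right)} = \frac{r + \left(-1 + r\right)}{D + 31} = \frac{-1 + 2 r}{31 + D}$)
$x{\left(t \right)} = -3 + \frac{324 \left(31 + t\right)}{-1 + 2 t}$ ($x{\left(t \right)} = -3 + \frac{324}{\frac{1}{31 + t} \left(-1 + 2 t\right)} = -3 + 324 \frac{31 + t}{-1 + 2 t} = -3 + \frac{324 \left(31 + t\right)}{-1 + 2 t}$)
$\frac{1}{519 \cdot 464 + x{\left(d \right)}} = \frac{1}{519 \cdot 464 + \frac{3 \left(3349 + 106 \cdot 492\right)}{-1 + 2 \cdot 492}} = \frac{1}{240816 + \frac{3 \left(3349 + 52152\right)}{-1 + 984}} = \frac{1}{240816 + 3 \cdot \frac{1}{983} \cdot 55501} = \frac{1}{240816 + \frac{166503}{983}} = \frac{1}{\frac{236888631}{983}} = \frac{983}{236888631}$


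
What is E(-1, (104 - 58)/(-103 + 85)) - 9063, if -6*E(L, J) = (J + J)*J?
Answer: -2202838/243 ≈ -9065.2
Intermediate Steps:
E(L, J) = -J²/3 (E(L, J) = -(J + J)*J/6 = -2*J*J/6 = -J²/3)
E(-1, (104 - 58)/(-103 + 85)) - 9063 = -(104 - 58)²/(-103 + 85)²/3 - 9063 = -(46/(-18))²/3 - 9063 = -(46*(-1/18))²/3 - 9063 = -(-23/9)²/3 - 9063 = -⅓*529/81 - 9063 = -529/243 - 9063 = -2202838/243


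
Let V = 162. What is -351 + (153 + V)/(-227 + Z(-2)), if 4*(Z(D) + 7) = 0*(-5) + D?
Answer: -23607/67 ≈ -352.34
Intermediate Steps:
Z(D) = -7 + D/4 (Z(D) = -7 + (0*(-5) + D)/4 = -7 + (0 + D)/4 = -7 + D/4)
-351 + (153 + V)/(-227 + Z(-2)) = -351 + (153 + 162)/(-227 + (-7 + (¼)*(-2))) = -351 + 315/(-227 + (-7 - ½)) = -351 + 315/(-227 - 15/2) = -351 + 315/(-469/2) = -351 + 315*(-2/469) = -351 - 90/67 = -23607/67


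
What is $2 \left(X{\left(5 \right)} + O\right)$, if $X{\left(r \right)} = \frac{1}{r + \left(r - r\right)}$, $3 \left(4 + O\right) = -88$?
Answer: $- \frac{994}{15} \approx -66.267$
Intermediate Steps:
$O = - \frac{100}{3}$ ($O = -4 + \frac{1}{3} \left(-88\right) = -4 - \frac{88}{3} = - \frac{100}{3} \approx -33.333$)
$X{\left(r \right)} = \frac{1}{r}$ ($X{\left(r \right)} = \frac{1}{r + 0} = \frac{1}{r}$)
$2 \left(X{\left(5 \right)} + O\right) = 2 \left(\frac{1}{5} - \frac{100}{3}\right) = 2 \left(- \frac{497}{15}\right) = - \frac{994}{15}$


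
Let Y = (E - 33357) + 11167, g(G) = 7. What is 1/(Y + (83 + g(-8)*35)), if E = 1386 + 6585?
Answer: -1/13891 ≈ -7.1989e-5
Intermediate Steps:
E = 7971
Y = -14219 (Y = (7971 - 33357) + 11167 = -25386 + 11167 = -14219)
1/(Y + (83 + g(-8)*35)) = 1/(-14219 + (83 + 7*35)) = 1/(-14219 + (83 + 245)) = 1/(-14219 + 328) = 1/(-13891) = -1/13891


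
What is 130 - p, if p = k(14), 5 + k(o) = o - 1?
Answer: 122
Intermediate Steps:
k(o) = -6 + o (k(o) = -5 + (o - 1) = -5 + (-1 + o) = -6 + o)
p = 8 (p = -6 + 14 = 8)
130 - p = 130 - 1*8 = 130 - 8 = 122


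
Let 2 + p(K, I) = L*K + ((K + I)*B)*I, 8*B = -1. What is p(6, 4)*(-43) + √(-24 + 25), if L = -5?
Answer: 1592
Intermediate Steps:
B = -⅛ (B = (⅛)*(-1) = -⅛ ≈ -0.12500)
p(K, I) = -2 - 5*K + I*(-I/8 - K/8) (p(K, I) = -2 + (-5*K + ((K + I)*(-⅛))*I) = -2 + (-5*K + ((I + K)*(-⅛))*I) = -2 + (-5*K + (-I/8 - K/8)*I) = -2 + (-5*K + I*(-I/8 - K/8)) = -2 - 5*K + I*(-I/8 - K/8))
p(6, 4)*(-43) + √(-24 + 25) = (-2 - 5*6 - ⅛*4² - ⅛*4*6)*(-43) + √(-24 + 25) = (-2 - 30 - ⅛*16 - 3)*(-43) + √1 = (-2 - 30 - 2 - 3)*(-43) + 1 = -37*(-43) + 1 = 1591 + 1 = 1592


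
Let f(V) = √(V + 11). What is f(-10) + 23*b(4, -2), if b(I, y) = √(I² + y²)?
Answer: 1 + 46*√5 ≈ 103.86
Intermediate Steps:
f(V) = √(11 + V)
f(-10) + 23*b(4, -2) = √(11 - 10) + 23*√(4² + (-2)²) = √1 + 23*√(16 + 4) = 1 + 23*√20 = 1 + 23*(2*√5) = 1 + 46*√5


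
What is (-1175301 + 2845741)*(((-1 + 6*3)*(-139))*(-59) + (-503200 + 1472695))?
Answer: 1852370961280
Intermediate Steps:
(-1175301 + 2845741)*(((-1 + 6*3)*(-139))*(-59) + (-503200 + 1472695)) = 1670440*(((-1 + 18)*(-139))*(-59) + 969495) = 1670440*((17*(-139))*(-59) + 969495) = 1670440*(-2363*(-59) + 969495) = 1670440*(139417 + 969495) = 1670440*1108912 = 1852370961280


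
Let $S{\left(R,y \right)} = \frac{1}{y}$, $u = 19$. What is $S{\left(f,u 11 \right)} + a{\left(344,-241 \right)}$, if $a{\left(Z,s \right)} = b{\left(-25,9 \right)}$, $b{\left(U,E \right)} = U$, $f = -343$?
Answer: $- \frac{5224}{209} \approx -24.995$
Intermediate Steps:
$a{\left(Z,s \right)} = -25$
$S{\left(f,u 11 \right)} + a{\left(344,-241 \right)} = \frac{1}{19 \cdot 11} - 25 = \frac{1}{209} - 25 = - \frac{5224}{209}$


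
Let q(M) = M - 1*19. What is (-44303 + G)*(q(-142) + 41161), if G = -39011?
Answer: -3415874000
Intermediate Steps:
q(M) = -19 + M (q(M) = M - 19 = -19 + M)
(-44303 + G)*(q(-142) + 41161) = (-44303 - 39011)*((-19 - 142) + 41161) = -83314*(-161 + 41161) = -83314*41000 = -3415874000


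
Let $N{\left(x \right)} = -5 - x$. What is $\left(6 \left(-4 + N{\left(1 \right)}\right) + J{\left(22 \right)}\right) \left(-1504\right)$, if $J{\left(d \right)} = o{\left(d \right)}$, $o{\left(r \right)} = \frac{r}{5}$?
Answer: $\frac{418112}{5} \approx 83622.0$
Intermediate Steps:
$o{\left(r \right)} = \frac{r}{5}$ ($o{\left(r \right)} = r \frac{1}{5} = \frac{r}{5}$)
$J{\left(d \right)} = \frac{d}{5}$
$\left(6 \left(-4 + N{\left(1 \right)}\right) + J{\left(22 \right)}\right) \left(-1504\right) = \left(6 \left(-4 - 6\right) + \frac{1}{5} \cdot 22\right) \left(-1504\right) = \left(6 \left(-4 - 6\right) + \frac{22}{5}\right) \left(-1504\right) = \left(6 \left(-10\right) + \frac{22}{5}\right) \left(-1504\right) = \left(-60 + \frac{22}{5}\right) \left(-1504\right) = \left(- \frac{278}{5}\right) \left(-1504\right) = \frac{418112}{5}$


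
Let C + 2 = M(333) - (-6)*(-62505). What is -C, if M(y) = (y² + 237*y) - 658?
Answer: 185880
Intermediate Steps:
M(y) = -658 + y² + 237*y
C = -185880 (C = -2 + ((-658 + 333² + 237*333) - (-6)*(-62505)) = -2 + ((-658 + 110889 + 78921) - 1*375030) = -2 + (189152 - 375030) = -2 - 185878 = -185880)
-C = -1*(-185880) = 185880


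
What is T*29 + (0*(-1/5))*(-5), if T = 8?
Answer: 232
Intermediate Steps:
T*29 + (0*(-1/5))*(-5) = 8*29 + (0*(-1/5))*(-5) = 232 + (0*(-1*⅕))*(-5) = 232 + (0*(-⅕))*(-5) = 232 + 0*(-5) = 232 + 0 = 232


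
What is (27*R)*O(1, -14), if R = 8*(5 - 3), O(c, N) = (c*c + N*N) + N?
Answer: 79056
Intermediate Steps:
O(c, N) = N + N**2 + c**2 (O(c, N) = (c**2 + N**2) + N = (N**2 + c**2) + N = N + N**2 + c**2)
R = 16 (R = 8*2 = 16)
(27*R)*O(1, -14) = (27*16)*(-14 + (-14)**2 + 1**2) = 432*(-14 + 196 + 1) = 432*183 = 79056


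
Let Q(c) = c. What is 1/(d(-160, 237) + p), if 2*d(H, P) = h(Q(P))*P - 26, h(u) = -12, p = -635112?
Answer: -1/636547 ≈ -1.5710e-6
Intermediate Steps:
d(H, P) = -13 - 6*P (d(H, P) = (-12*P - 26)/2 = (-26 - 12*P)/2 = -13 - 6*P)
1/(d(-160, 237) + p) = 1/((-13 - 6*237) - 635112) = 1/((-13 - 1422) - 635112) = 1/(-1435 - 635112) = 1/(-636547) = -1/636547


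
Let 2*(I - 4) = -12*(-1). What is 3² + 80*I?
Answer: 809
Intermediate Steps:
I = 10 (I = 4 + (-12*(-1))/2 = 4 + (½)*12 = 4 + 6 = 10)
3² + 80*I = 3² + 80*10 = 9 + 800 = 809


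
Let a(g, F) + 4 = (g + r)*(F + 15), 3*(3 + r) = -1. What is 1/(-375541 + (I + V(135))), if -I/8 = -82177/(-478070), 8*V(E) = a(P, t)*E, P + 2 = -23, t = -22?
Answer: -1912280/711871089919 ≈ -2.6863e-6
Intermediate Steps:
r = -10/3 (r = -3 + (1/3)*(-1) = -3 - 1/3 = -10/3 ≈ -3.3333)
P = -25 (P = -2 - 23 = -25)
a(g, F) = -4 + (15 + F)*(-10/3 + g) (a(g, F) = -4 + (g - 10/3)*(F + 15) = -4 + (-10/3 + g)*(15 + F) = -4 + (15 + F)*(-10/3 + g))
V(E) = 583*E/24 (V(E) = ((-54 + 15*(-25) - 10/3*(-22) - 22*(-25))*E)/8 = ((-54 - 375 + 220/3 + 550)*E)/8 = (583*E/3)/8 = 583*E/24)
I = -328708/239035 (I = -(-657416)/(-478070) = -(-657416)*(-1)/478070 = -8*82177/478070 = -328708/239035 ≈ -1.3751)
1/(-375541 + (I + V(135))) = 1/(-375541 + (-328708/239035 + (583/24)*135)) = 1/(-375541 + (-328708/239035 + 26235/8)) = 1/(-375541 + 6268453561/1912280) = 1/(-711871089919/1912280) = -1912280/711871089919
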